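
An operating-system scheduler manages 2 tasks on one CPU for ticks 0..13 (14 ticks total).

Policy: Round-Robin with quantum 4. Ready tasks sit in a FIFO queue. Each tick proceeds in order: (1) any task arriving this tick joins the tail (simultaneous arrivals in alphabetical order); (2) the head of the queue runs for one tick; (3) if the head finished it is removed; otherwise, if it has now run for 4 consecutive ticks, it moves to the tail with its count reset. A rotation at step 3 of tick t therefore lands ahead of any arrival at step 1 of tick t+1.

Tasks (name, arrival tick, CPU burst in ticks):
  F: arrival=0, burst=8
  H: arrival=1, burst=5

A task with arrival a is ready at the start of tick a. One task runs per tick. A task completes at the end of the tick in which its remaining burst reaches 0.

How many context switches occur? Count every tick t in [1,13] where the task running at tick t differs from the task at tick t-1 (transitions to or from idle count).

context switches = 4

t=0: queue=[F] q_used=0 → run F
t=1: queue=[F,H] q_used=1 → run F
t=2: queue=[F,H] q_used=2 → run F
t=3: queue=[F,H] q_used=3 → run F
t=4: queue=[H,F] q_used=0 → run H
t=5: queue=[H,F] q_used=1 → run H
t=6: queue=[H,F] q_used=2 → run H
t=7: queue=[H,F] q_used=3 → run H
t=8: queue=[F,H] q_used=0 → run F
t=9: queue=[F,H] q_used=1 → run F
t=10: queue=[F,H] q_used=2 → run F
t=11: queue=[F,H] q_used=3 → run F
t=12: queue=[H] q_used=0 → run H
t=13: (idle)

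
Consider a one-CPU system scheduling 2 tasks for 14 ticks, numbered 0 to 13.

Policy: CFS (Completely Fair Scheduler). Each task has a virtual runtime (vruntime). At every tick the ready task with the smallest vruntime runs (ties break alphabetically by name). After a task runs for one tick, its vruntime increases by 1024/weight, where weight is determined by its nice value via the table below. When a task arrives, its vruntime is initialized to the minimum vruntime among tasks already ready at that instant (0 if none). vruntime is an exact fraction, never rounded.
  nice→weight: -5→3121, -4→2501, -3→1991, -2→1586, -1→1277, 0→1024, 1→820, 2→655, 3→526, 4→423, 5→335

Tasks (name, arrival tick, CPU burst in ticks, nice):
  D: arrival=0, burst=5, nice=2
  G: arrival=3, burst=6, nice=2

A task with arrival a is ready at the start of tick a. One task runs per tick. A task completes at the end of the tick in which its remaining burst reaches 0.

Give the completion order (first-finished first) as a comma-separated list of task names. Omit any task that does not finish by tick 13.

completion order = D, G

t=0: vr[D=0] → run D
t=1: vr[D=1024/655] → run D
t=2: vr[D=2048/655] → run D
t=3: vr[D=3072/655 G=3072/655] → run D
t=4: vr[D=4096/655 G=3072/655] → run G
t=5: vr[D=4096/655 G=4096/655] → run D
t=6: vr[G=4096/655] → run G
t=7: vr[G=1024/131] → run G
t=8: vr[G=6144/655] → run G
t=9: vr[G=7168/655] → run G
t=10: vr[G=8192/655] → run G
t=11: (idle)
t=12: (idle)
t=13: (idle)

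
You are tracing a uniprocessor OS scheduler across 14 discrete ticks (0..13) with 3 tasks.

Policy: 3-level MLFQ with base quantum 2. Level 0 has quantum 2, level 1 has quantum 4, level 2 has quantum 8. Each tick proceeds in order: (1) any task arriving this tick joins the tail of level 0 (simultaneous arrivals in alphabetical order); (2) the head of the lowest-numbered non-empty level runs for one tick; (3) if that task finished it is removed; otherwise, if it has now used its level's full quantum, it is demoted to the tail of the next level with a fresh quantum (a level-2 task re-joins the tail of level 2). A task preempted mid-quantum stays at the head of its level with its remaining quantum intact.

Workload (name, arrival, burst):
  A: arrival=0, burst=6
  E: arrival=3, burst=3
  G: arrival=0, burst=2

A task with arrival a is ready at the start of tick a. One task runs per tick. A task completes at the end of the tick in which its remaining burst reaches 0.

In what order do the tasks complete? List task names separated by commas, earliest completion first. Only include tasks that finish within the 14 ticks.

completion order = G, A, E

t=0: L0/L1/L2 = AG/-/- → run A
t=1: L0/L1/L2 = AG/-/- → run A
t=2: L0/L1/L2 = G/A/- → run G
t=3: L0/L1/L2 = GE/A/- → run G
t=4: L0/L1/L2 = E/A/- → run E
t=5: L0/L1/L2 = E/A/- → run E
t=6: L0/L1/L2 = -/AE/- → run A
t=7: L0/L1/L2 = -/AE/- → run A
t=8: L0/L1/L2 = -/AE/- → run A
t=9: L0/L1/L2 = -/AE/- → run A
t=10: L0/L1/L2 = -/E/- → run E
t=11: (idle)
t=12: (idle)
t=13: (idle)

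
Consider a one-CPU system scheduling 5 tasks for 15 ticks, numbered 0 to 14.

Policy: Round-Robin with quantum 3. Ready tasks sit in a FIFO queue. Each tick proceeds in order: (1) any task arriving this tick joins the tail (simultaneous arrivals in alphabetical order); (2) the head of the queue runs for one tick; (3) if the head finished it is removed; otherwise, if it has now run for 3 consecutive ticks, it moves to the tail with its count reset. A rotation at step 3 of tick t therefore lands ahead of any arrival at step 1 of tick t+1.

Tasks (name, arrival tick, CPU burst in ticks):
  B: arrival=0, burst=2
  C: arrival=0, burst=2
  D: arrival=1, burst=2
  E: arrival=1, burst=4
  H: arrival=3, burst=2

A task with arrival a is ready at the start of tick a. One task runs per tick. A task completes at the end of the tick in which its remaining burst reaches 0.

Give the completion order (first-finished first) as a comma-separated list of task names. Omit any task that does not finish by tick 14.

completion order = B, C, D, H, E

t=0: queue=[B,C] q_used=0 → run B
t=1: queue=[B,C,D,E] q_used=1 → run B
t=2: queue=[C,D,E] q_used=0 → run C
t=3: queue=[C,D,E,H] q_used=1 → run C
t=4: queue=[D,E,H] q_used=0 → run D
t=5: queue=[D,E,H] q_used=1 → run D
t=6: queue=[E,H] q_used=0 → run E
t=7: queue=[E,H] q_used=1 → run E
t=8: queue=[E,H] q_used=2 → run E
t=9: queue=[H,E] q_used=0 → run H
t=10: queue=[H,E] q_used=1 → run H
t=11: queue=[E] q_used=0 → run E
t=12: (idle)
t=13: (idle)
t=14: (idle)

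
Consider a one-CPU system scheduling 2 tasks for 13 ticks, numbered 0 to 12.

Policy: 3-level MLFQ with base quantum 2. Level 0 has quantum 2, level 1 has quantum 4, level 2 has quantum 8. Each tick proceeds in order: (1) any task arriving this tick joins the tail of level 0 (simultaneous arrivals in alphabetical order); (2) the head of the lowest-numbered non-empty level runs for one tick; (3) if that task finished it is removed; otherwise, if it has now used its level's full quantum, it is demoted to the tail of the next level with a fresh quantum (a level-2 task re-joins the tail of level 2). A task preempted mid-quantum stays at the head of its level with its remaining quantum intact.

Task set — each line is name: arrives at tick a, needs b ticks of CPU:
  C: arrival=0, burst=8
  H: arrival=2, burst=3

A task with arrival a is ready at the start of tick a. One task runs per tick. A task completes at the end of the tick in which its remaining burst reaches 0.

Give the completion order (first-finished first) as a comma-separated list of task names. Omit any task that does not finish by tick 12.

completion order = H, C

t=0: L0/L1/L2 = C/-/- → run C
t=1: L0/L1/L2 = C/-/- → run C
t=2: L0/L1/L2 = H/C/- → run H
t=3: L0/L1/L2 = H/C/- → run H
t=4: L0/L1/L2 = -/CH/- → run C
t=5: L0/L1/L2 = -/CH/- → run C
t=6: L0/L1/L2 = -/CH/- → run C
t=7: L0/L1/L2 = -/CH/- → run C
t=8: L0/L1/L2 = -/H/C → run H
t=9: L0/L1/L2 = -/-/C → run C
t=10: L0/L1/L2 = -/-/C → run C
t=11: (idle)
t=12: (idle)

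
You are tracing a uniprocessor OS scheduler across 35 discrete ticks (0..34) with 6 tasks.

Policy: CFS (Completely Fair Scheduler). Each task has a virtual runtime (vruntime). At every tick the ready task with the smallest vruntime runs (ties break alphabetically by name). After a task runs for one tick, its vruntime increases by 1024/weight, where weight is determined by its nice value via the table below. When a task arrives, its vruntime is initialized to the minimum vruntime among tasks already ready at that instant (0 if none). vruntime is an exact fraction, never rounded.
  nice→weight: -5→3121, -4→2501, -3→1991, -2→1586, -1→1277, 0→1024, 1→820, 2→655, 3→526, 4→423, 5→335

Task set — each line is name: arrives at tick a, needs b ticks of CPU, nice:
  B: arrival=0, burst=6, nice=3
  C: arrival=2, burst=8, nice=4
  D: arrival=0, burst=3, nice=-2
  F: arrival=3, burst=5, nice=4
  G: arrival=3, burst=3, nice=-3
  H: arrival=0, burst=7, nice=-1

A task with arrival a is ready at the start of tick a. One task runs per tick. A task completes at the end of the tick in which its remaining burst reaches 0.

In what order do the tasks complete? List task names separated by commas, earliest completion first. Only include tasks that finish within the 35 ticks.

completion order = G, D, H, F, B, C

t=0: vr[B=0 D=0 H=0] → run B
t=1: vr[B=512/263 D=0 H=0] → run D
t=2: vr[B=512/263 C=0 D=512/793 H=0] → run C
t=3: vr[B=512/263 C=1024/423 D=512/793 F=0 G=0 H=0] → run F
t=4: vr[B=512/263 C=1024/423 D=512/793 F=1024/423 G=0 H=0] → run G
t=5: vr[B=512/263 C=1024/423 D=512/793 F=1024/423 G=1024/1991 H=0] → run H
t=6: vr[B=512/263 C=1024/423 D=512/793 F=1024/423 G=1024/1991 H=1024/1277] → run G
t=7: vr[B=512/263 C=1024/423 D=512/793 F=1024/423 G=2048/1991 H=1024/1277] → run D
t=8: vr[B=512/263 C=1024/423 D=1024/793 F=1024/423 G=2048/1991 H=1024/1277] → run H
t=9: vr[B=512/263 C=1024/423 D=1024/793 F=1024/423 G=2048/1991 H=2048/1277] → run G
t=10: vr[B=512/263 C=1024/423 D=1024/793 F=1024/423 H=2048/1277] → run D
t=11: vr[B=512/263 C=1024/423 F=1024/423 H=2048/1277] → run H
t=12: vr[B=512/263 C=1024/423 F=1024/423 H=3072/1277] → run B
t=13: vr[B=1024/263 C=1024/423 F=1024/423 H=3072/1277] → run H
t=14: vr[B=1024/263 C=1024/423 F=1024/423 H=4096/1277] → run C
t=15: vr[B=1024/263 C=2048/423 F=1024/423 H=4096/1277] → run F
t=16: vr[B=1024/263 C=2048/423 F=2048/423 H=4096/1277] → run H
t=17: vr[B=1024/263 C=2048/423 F=2048/423 H=5120/1277] → run B
t=18: vr[B=1536/263 C=2048/423 F=2048/423 H=5120/1277] → run H
t=19: vr[B=1536/263 C=2048/423 F=2048/423 H=6144/1277] → run H
t=20: vr[B=1536/263 C=2048/423 F=2048/423] → run C
t=21: vr[B=1536/263 C=1024/141 F=2048/423] → run F
t=22: vr[B=1536/263 C=1024/141 F=1024/141] → run B
t=23: vr[B=2048/263 C=1024/141 F=1024/141] → run C
t=24: vr[B=2048/263 C=4096/423 F=1024/141] → run F
t=25: vr[B=2048/263 C=4096/423 F=4096/423] → run B
t=26: vr[B=2560/263 C=4096/423 F=4096/423] → run C
t=27: vr[B=2560/263 C=5120/423 F=4096/423] → run F
t=28: vr[B=2560/263 C=5120/423] → run B
t=29: vr[C=5120/423] → run C
t=30: vr[C=2048/141] → run C
t=31: vr[C=7168/423] → run C
t=32: (idle)
t=33: (idle)
t=34: (idle)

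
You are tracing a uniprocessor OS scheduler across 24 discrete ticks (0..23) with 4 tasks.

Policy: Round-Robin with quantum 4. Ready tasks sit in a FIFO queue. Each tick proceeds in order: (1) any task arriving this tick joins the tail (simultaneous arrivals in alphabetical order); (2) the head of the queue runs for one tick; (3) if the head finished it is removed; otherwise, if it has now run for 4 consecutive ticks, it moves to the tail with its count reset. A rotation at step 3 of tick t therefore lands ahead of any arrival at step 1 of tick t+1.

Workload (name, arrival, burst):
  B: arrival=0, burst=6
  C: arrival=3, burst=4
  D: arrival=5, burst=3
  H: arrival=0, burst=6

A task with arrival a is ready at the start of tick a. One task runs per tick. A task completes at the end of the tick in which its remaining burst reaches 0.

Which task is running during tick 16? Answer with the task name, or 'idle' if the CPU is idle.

running at tick 16 = D

t=0: queue=[B,H] q_used=0 → run B
t=1: queue=[B,H] q_used=1 → run B
t=2: queue=[B,H] q_used=2 → run B
t=3: queue=[B,H,C] q_used=3 → run B
t=4: queue=[H,C,B] q_used=0 → run H
t=5: queue=[H,C,B,D] q_used=1 → run H
t=6: queue=[H,C,B,D] q_used=2 → run H
t=7: queue=[H,C,B,D] q_used=3 → run H
t=8: queue=[C,B,D,H] q_used=0 → run C
t=9: queue=[C,B,D,H] q_used=1 → run C
t=10: queue=[C,B,D,H] q_used=2 → run C
t=11: queue=[C,B,D,H] q_used=3 → run C
t=12: queue=[B,D,H] q_used=0 → run B
t=13: queue=[B,D,H] q_used=1 → run B
t=14: queue=[D,H] q_used=0 → run D
t=15: queue=[D,H] q_used=1 → run D
t=16: queue=[D,H] q_used=2 → run D
t=17: queue=[H] q_used=0 → run H
t=18: queue=[H] q_used=1 → run H
t=19: (idle)
t=20: (idle)
t=21: (idle)
t=22: (idle)
t=23: (idle)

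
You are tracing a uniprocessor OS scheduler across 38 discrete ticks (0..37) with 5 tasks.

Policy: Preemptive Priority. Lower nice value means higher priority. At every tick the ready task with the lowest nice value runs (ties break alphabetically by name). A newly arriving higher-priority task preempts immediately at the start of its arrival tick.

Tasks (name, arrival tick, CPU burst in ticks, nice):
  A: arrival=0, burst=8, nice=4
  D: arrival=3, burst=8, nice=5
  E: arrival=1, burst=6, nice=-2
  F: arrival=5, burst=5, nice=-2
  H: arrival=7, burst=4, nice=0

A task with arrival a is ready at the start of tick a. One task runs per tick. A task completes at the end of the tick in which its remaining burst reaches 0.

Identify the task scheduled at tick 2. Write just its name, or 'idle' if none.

running at tick 2 = E

t=0: ready={A} → run A
t=1: ready={A,E} → run E
t=2: ready={A,E} → run E
t=3: ready={A,D,E} → run E
t=4: ready={A,D,E} → run E
t=5: ready={A,D,E,F} → run E
t=6: ready={A,D,E,F} → run E
t=7: ready={A,D,F,H} → run F
t=8: ready={A,D,F,H} → run F
t=9: ready={A,D,F,H} → run F
t=10: ready={A,D,F,H} → run F
t=11: ready={A,D,F,H} → run F
t=12: ready={A,D,H} → run H
t=13: ready={A,D,H} → run H
t=14: ready={A,D,H} → run H
t=15: ready={A,D,H} → run H
t=16: ready={A,D} → run A
t=17: ready={A,D} → run A
t=18: ready={A,D} → run A
t=19: ready={A,D} → run A
t=20: ready={A,D} → run A
t=21: ready={A,D} → run A
t=22: ready={A,D} → run A
t=23: ready={D} → run D
t=24: ready={D} → run D
t=25: ready={D} → run D
t=26: ready={D} → run D
t=27: ready={D} → run D
t=28: ready={D} → run D
t=29: ready={D} → run D
t=30: ready={D} → run D
t=31: (idle)
t=32: (idle)
t=33: (idle)
t=34: (idle)
t=35: (idle)
t=36: (idle)
t=37: (idle)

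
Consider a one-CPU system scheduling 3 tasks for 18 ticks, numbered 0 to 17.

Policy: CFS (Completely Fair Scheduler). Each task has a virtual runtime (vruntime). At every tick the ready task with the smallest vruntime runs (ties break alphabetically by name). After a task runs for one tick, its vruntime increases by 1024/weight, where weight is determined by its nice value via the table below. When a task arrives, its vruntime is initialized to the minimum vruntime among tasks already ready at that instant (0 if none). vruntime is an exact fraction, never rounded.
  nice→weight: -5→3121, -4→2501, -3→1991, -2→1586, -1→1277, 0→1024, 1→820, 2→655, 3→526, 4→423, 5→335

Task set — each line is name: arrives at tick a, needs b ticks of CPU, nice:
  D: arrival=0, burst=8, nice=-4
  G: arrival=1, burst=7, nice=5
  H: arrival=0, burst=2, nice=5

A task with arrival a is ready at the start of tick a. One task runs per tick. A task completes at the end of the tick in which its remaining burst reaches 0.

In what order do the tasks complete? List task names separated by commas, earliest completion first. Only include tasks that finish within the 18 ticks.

t=0: vr[D=0 H=0] → run D
t=1: vr[D=1024/2501 G=0 H=0] → run G
t=2: vr[D=1024/2501 G=1024/335 H=0] → run H
t=3: vr[D=1024/2501 G=1024/335 H=1024/335] → run D
t=4: vr[D=2048/2501 G=1024/335 H=1024/335] → run D
t=5: vr[D=3072/2501 G=1024/335 H=1024/335] → run D
t=6: vr[D=4096/2501 G=1024/335 H=1024/335] → run D
t=7: vr[D=5120/2501 G=1024/335 H=1024/335] → run D
t=8: vr[D=6144/2501 G=1024/335 H=1024/335] → run D
t=9: vr[D=7168/2501 G=1024/335 H=1024/335] → run D
t=10: vr[G=1024/335 H=1024/335] → run G
t=11: vr[G=2048/335 H=1024/335] → run H
t=12: vr[G=2048/335] → run G
t=13: vr[G=3072/335] → run G
t=14: vr[G=4096/335] → run G
t=15: vr[G=1024/67] → run G
t=16: vr[G=6144/335] → run G
t=17: (idle)

completion order = D, H, G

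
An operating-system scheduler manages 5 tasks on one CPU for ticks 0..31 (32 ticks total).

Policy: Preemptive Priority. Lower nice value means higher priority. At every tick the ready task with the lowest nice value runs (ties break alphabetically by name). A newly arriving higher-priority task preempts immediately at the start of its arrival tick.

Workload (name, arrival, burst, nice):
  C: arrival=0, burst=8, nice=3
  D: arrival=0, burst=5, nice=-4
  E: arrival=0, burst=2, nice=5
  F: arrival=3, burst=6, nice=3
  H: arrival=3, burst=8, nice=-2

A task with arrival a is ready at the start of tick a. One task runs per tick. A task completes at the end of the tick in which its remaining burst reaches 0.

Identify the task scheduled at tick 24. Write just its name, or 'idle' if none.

running at tick 24 = F

t=0: ready={C,D,E} → run D
t=1: ready={C,D,E} → run D
t=2: ready={C,D,E} → run D
t=3: ready={C,D,E,F,H} → run D
t=4: ready={C,D,E,F,H} → run D
t=5: ready={C,E,F,H} → run H
t=6: ready={C,E,F,H} → run H
t=7: ready={C,E,F,H} → run H
t=8: ready={C,E,F,H} → run H
t=9: ready={C,E,F,H} → run H
t=10: ready={C,E,F,H} → run H
t=11: ready={C,E,F,H} → run H
t=12: ready={C,E,F,H} → run H
t=13: ready={C,E,F} → run C
t=14: ready={C,E,F} → run C
t=15: ready={C,E,F} → run C
t=16: ready={C,E,F} → run C
t=17: ready={C,E,F} → run C
t=18: ready={C,E,F} → run C
t=19: ready={C,E,F} → run C
t=20: ready={C,E,F} → run C
t=21: ready={E,F} → run F
t=22: ready={E,F} → run F
t=23: ready={E,F} → run F
t=24: ready={E,F} → run F
t=25: ready={E,F} → run F
t=26: ready={E,F} → run F
t=27: ready={E} → run E
t=28: ready={E} → run E
t=29: (idle)
t=30: (idle)
t=31: (idle)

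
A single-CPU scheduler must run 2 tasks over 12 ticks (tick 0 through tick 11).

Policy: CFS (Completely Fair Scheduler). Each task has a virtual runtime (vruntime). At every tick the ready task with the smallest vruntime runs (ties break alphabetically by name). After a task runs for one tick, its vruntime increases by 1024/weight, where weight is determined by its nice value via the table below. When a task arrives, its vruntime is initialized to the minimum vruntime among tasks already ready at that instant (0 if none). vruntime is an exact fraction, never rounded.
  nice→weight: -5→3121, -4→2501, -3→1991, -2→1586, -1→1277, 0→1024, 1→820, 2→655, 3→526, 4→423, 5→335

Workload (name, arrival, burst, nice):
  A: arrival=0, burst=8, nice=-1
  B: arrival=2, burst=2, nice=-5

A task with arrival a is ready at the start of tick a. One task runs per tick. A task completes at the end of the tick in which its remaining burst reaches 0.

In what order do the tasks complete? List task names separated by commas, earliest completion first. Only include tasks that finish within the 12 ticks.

t=0: vr[A=0] → run A
t=1: vr[A=1024/1277] → run A
t=2: vr[A=2048/1277 B=2048/1277] → run A
t=3: vr[A=3072/1277 B=2048/1277] → run B
t=4: vr[A=3072/1277 B=7699456/3985517] → run B
t=5: vr[A=3072/1277] → run A
t=6: vr[A=4096/1277] → run A
t=7: vr[A=5120/1277] → run A
t=8: vr[A=6144/1277] → run A
t=9: vr[A=7168/1277] → run A
t=10: (idle)
t=11: (idle)

completion order = B, A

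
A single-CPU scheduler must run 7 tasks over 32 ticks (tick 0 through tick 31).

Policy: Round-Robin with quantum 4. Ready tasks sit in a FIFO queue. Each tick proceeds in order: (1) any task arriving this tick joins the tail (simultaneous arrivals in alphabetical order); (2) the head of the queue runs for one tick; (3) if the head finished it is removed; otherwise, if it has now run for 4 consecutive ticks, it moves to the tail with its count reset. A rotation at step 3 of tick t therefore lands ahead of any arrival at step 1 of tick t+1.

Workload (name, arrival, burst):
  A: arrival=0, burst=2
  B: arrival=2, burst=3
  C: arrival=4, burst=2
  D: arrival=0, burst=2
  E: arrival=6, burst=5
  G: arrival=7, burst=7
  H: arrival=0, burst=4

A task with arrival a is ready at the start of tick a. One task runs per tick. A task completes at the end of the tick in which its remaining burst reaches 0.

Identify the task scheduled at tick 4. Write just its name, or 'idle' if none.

running at tick 4 = H

t=0: queue=[A,D,H] q_used=0 → run A
t=1: queue=[A,D,H] q_used=1 → run A
t=2: queue=[D,H,B] q_used=0 → run D
t=3: queue=[D,H,B] q_used=1 → run D
t=4: queue=[H,B,C] q_used=0 → run H
t=5: queue=[H,B,C] q_used=1 → run H
t=6: queue=[H,B,C,E] q_used=2 → run H
t=7: queue=[H,B,C,E,G] q_used=3 → run H
t=8: queue=[B,C,E,G] q_used=0 → run B
t=9: queue=[B,C,E,G] q_used=1 → run B
t=10: queue=[B,C,E,G] q_used=2 → run B
t=11: queue=[C,E,G] q_used=0 → run C
t=12: queue=[C,E,G] q_used=1 → run C
t=13: queue=[E,G] q_used=0 → run E
t=14: queue=[E,G] q_used=1 → run E
t=15: queue=[E,G] q_used=2 → run E
t=16: queue=[E,G] q_used=3 → run E
t=17: queue=[G,E] q_used=0 → run G
t=18: queue=[G,E] q_used=1 → run G
t=19: queue=[G,E] q_used=2 → run G
t=20: queue=[G,E] q_used=3 → run G
t=21: queue=[E,G] q_used=0 → run E
t=22: queue=[G] q_used=0 → run G
t=23: queue=[G] q_used=1 → run G
t=24: queue=[G] q_used=2 → run G
t=25: (idle)
t=26: (idle)
t=27: (idle)
t=28: (idle)
t=29: (idle)
t=30: (idle)
t=31: (idle)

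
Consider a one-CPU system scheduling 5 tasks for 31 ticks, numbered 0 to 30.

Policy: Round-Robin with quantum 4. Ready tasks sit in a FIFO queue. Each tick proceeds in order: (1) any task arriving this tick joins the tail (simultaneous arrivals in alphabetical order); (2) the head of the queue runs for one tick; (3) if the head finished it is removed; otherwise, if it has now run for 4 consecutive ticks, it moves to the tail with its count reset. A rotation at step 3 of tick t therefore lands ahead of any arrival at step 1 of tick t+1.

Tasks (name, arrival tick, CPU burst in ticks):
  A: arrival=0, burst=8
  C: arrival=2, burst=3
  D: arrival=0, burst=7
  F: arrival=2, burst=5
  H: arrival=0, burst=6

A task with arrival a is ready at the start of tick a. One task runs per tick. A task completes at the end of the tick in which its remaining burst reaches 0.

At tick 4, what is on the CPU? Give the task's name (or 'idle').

running at tick 4 = D

t=0: queue=[A,D,H] q_used=0 → run A
t=1: queue=[A,D,H] q_used=1 → run A
t=2: queue=[A,D,H,C,F] q_used=2 → run A
t=3: queue=[A,D,H,C,F] q_used=3 → run A
t=4: queue=[D,H,C,F,A] q_used=0 → run D
t=5: queue=[D,H,C,F,A] q_used=1 → run D
t=6: queue=[D,H,C,F,A] q_used=2 → run D
t=7: queue=[D,H,C,F,A] q_used=3 → run D
t=8: queue=[H,C,F,A,D] q_used=0 → run H
t=9: queue=[H,C,F,A,D] q_used=1 → run H
t=10: queue=[H,C,F,A,D] q_used=2 → run H
t=11: queue=[H,C,F,A,D] q_used=3 → run H
t=12: queue=[C,F,A,D,H] q_used=0 → run C
t=13: queue=[C,F,A,D,H] q_used=1 → run C
t=14: queue=[C,F,A,D,H] q_used=2 → run C
t=15: queue=[F,A,D,H] q_used=0 → run F
t=16: queue=[F,A,D,H] q_used=1 → run F
t=17: queue=[F,A,D,H] q_used=2 → run F
t=18: queue=[F,A,D,H] q_used=3 → run F
t=19: queue=[A,D,H,F] q_used=0 → run A
t=20: queue=[A,D,H,F] q_used=1 → run A
t=21: queue=[A,D,H,F] q_used=2 → run A
t=22: queue=[A,D,H,F] q_used=3 → run A
t=23: queue=[D,H,F] q_used=0 → run D
t=24: queue=[D,H,F] q_used=1 → run D
t=25: queue=[D,H,F] q_used=2 → run D
t=26: queue=[H,F] q_used=0 → run H
t=27: queue=[H,F] q_used=1 → run H
t=28: queue=[F] q_used=0 → run F
t=29: (idle)
t=30: (idle)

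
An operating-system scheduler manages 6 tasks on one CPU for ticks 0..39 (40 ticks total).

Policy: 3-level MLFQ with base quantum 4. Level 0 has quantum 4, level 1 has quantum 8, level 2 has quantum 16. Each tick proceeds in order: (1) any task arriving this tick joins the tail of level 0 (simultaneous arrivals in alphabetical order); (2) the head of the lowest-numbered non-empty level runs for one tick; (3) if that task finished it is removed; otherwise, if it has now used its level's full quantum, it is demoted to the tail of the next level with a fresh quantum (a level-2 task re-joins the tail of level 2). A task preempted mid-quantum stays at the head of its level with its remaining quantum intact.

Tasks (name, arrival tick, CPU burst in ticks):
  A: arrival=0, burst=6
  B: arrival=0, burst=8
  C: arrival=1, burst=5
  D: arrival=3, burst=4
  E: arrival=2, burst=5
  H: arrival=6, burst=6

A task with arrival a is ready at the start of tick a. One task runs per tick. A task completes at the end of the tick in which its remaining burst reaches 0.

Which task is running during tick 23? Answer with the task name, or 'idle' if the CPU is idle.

t=0: L0/L1/L2 = AB/-/- → run A
t=1: L0/L1/L2 = ABC/-/- → run A
t=2: L0/L1/L2 = ABCE/-/- → run A
t=3: L0/L1/L2 = ABCED/-/- → run A
t=4: L0/L1/L2 = BCED/A/- → run B
t=5: L0/L1/L2 = BCED/A/- → run B
t=6: L0/L1/L2 = BCEDH/A/- → run B
t=7: L0/L1/L2 = BCEDH/A/- → run B
t=8: L0/L1/L2 = CEDH/AB/- → run C
t=9: L0/L1/L2 = CEDH/AB/- → run C
t=10: L0/L1/L2 = CEDH/AB/- → run C
t=11: L0/L1/L2 = CEDH/AB/- → run C
t=12: L0/L1/L2 = EDH/ABC/- → run E
t=13: L0/L1/L2 = EDH/ABC/- → run E
t=14: L0/L1/L2 = EDH/ABC/- → run E
t=15: L0/L1/L2 = EDH/ABC/- → run E
t=16: L0/L1/L2 = DH/ABCE/- → run D
t=17: L0/L1/L2 = DH/ABCE/- → run D
t=18: L0/L1/L2 = DH/ABCE/- → run D
t=19: L0/L1/L2 = DH/ABCE/- → run D
t=20: L0/L1/L2 = H/ABCE/- → run H
t=21: L0/L1/L2 = H/ABCE/- → run H
t=22: L0/L1/L2 = H/ABCE/- → run H
t=23: L0/L1/L2 = H/ABCE/- → run H
t=24: L0/L1/L2 = -/ABCEH/- → run A
t=25: L0/L1/L2 = -/ABCEH/- → run A
t=26: L0/L1/L2 = -/BCEH/- → run B
t=27: L0/L1/L2 = -/BCEH/- → run B
t=28: L0/L1/L2 = -/BCEH/- → run B
t=29: L0/L1/L2 = -/BCEH/- → run B
t=30: L0/L1/L2 = -/CEH/- → run C
t=31: L0/L1/L2 = -/EH/- → run E
t=32: L0/L1/L2 = -/H/- → run H
t=33: L0/L1/L2 = -/H/- → run H
t=34: (idle)
t=35: (idle)
t=36: (idle)
t=37: (idle)
t=38: (idle)
t=39: (idle)

running at tick 23 = H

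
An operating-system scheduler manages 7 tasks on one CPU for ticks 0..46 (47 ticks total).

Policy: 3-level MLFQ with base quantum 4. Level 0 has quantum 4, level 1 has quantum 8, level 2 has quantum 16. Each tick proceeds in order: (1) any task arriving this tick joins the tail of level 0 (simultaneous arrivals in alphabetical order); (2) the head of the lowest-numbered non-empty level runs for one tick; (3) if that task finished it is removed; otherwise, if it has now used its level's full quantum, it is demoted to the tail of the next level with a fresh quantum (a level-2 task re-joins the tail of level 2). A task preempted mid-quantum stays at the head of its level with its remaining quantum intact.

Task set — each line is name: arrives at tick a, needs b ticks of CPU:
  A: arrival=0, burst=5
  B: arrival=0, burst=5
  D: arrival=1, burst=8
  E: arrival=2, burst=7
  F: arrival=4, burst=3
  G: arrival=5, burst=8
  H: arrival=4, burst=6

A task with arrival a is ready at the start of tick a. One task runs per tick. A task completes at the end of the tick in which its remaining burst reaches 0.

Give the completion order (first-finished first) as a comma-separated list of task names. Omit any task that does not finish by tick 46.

completion order = F, A, B, D, E, H, G

t=0: L0/L1/L2 = AB/-/- → run A
t=1: L0/L1/L2 = ABD/-/- → run A
t=2: L0/L1/L2 = ABDE/-/- → run A
t=3: L0/L1/L2 = ABDE/-/- → run A
t=4: L0/L1/L2 = BDEFH/A/- → run B
t=5: L0/L1/L2 = BDEFHG/A/- → run B
t=6: L0/L1/L2 = BDEFHG/A/- → run B
t=7: L0/L1/L2 = BDEFHG/A/- → run B
t=8: L0/L1/L2 = DEFHG/AB/- → run D
t=9: L0/L1/L2 = DEFHG/AB/- → run D
t=10: L0/L1/L2 = DEFHG/AB/- → run D
t=11: L0/L1/L2 = DEFHG/AB/- → run D
t=12: L0/L1/L2 = EFHG/ABD/- → run E
t=13: L0/L1/L2 = EFHG/ABD/- → run E
t=14: L0/L1/L2 = EFHG/ABD/- → run E
t=15: L0/L1/L2 = EFHG/ABD/- → run E
t=16: L0/L1/L2 = FHG/ABDE/- → run F
t=17: L0/L1/L2 = FHG/ABDE/- → run F
t=18: L0/L1/L2 = FHG/ABDE/- → run F
t=19: L0/L1/L2 = HG/ABDE/- → run H
t=20: L0/L1/L2 = HG/ABDE/- → run H
t=21: L0/L1/L2 = HG/ABDE/- → run H
t=22: L0/L1/L2 = HG/ABDE/- → run H
t=23: L0/L1/L2 = G/ABDEH/- → run G
t=24: L0/L1/L2 = G/ABDEH/- → run G
t=25: L0/L1/L2 = G/ABDEH/- → run G
t=26: L0/L1/L2 = G/ABDEH/- → run G
t=27: L0/L1/L2 = -/ABDEHG/- → run A
t=28: L0/L1/L2 = -/BDEHG/- → run B
t=29: L0/L1/L2 = -/DEHG/- → run D
t=30: L0/L1/L2 = -/DEHG/- → run D
t=31: L0/L1/L2 = -/DEHG/- → run D
t=32: L0/L1/L2 = -/DEHG/- → run D
t=33: L0/L1/L2 = -/EHG/- → run E
t=34: L0/L1/L2 = -/EHG/- → run E
t=35: L0/L1/L2 = -/EHG/- → run E
t=36: L0/L1/L2 = -/HG/- → run H
t=37: L0/L1/L2 = -/HG/- → run H
t=38: L0/L1/L2 = -/G/- → run G
t=39: L0/L1/L2 = -/G/- → run G
t=40: L0/L1/L2 = -/G/- → run G
t=41: L0/L1/L2 = -/G/- → run G
t=42: (idle)
t=43: (idle)
t=44: (idle)
t=45: (idle)
t=46: (idle)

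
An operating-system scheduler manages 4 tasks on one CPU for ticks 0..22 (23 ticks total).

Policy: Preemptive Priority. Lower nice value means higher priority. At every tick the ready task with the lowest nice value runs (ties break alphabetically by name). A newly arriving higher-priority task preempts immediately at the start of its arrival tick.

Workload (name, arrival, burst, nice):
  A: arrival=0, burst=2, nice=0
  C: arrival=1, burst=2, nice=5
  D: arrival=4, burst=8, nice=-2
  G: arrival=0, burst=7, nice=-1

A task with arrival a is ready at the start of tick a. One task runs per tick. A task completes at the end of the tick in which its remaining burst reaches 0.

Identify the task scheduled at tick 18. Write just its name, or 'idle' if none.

t=0: ready={A,G} → run G
t=1: ready={A,C,G} → run G
t=2: ready={A,C,G} → run G
t=3: ready={A,C,G} → run G
t=4: ready={A,C,D,G} → run D
t=5: ready={A,C,D,G} → run D
t=6: ready={A,C,D,G} → run D
t=7: ready={A,C,D,G} → run D
t=8: ready={A,C,D,G} → run D
t=9: ready={A,C,D,G} → run D
t=10: ready={A,C,D,G} → run D
t=11: ready={A,C,D,G} → run D
t=12: ready={A,C,G} → run G
t=13: ready={A,C,G} → run G
t=14: ready={A,C,G} → run G
t=15: ready={A,C} → run A
t=16: ready={A,C} → run A
t=17: ready={C} → run C
t=18: ready={C} → run C
t=19: (idle)
t=20: (idle)
t=21: (idle)
t=22: (idle)

running at tick 18 = C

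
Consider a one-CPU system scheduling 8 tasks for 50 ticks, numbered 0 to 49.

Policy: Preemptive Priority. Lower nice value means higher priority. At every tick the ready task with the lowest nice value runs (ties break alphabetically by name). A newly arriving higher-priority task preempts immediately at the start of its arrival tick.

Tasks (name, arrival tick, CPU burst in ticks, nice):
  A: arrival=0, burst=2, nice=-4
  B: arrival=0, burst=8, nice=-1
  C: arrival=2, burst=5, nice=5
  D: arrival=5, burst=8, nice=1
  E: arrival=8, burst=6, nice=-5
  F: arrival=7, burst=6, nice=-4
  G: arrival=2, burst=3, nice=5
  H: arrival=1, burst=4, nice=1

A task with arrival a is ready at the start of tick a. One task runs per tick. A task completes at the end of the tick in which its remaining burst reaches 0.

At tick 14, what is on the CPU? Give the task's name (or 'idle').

running at tick 14 = F

t=0: ready={A,B} → run A
t=1: ready={A,B,H} → run A
t=2: ready={B,C,G,H} → run B
t=3: ready={B,C,G,H} → run B
t=4: ready={B,C,G,H} → run B
t=5: ready={B,C,D,G,H} → run B
t=6: ready={B,C,D,G,H} → run B
t=7: ready={B,C,D,F,G,H} → run F
t=8: ready={B,C,D,E,F,G,H} → run E
t=9: ready={B,C,D,E,F,G,H} → run E
t=10: ready={B,C,D,E,F,G,H} → run E
t=11: ready={B,C,D,E,F,G,H} → run E
t=12: ready={B,C,D,E,F,G,H} → run E
t=13: ready={B,C,D,E,F,G,H} → run E
t=14: ready={B,C,D,F,G,H} → run F
t=15: ready={B,C,D,F,G,H} → run F
t=16: ready={B,C,D,F,G,H} → run F
t=17: ready={B,C,D,F,G,H} → run F
t=18: ready={B,C,D,F,G,H} → run F
t=19: ready={B,C,D,G,H} → run B
t=20: ready={B,C,D,G,H} → run B
t=21: ready={B,C,D,G,H} → run B
t=22: ready={C,D,G,H} → run D
t=23: ready={C,D,G,H} → run D
t=24: ready={C,D,G,H} → run D
t=25: ready={C,D,G,H} → run D
t=26: ready={C,D,G,H} → run D
t=27: ready={C,D,G,H} → run D
t=28: ready={C,D,G,H} → run D
t=29: ready={C,D,G,H} → run D
t=30: ready={C,G,H} → run H
t=31: ready={C,G,H} → run H
t=32: ready={C,G,H} → run H
t=33: ready={C,G,H} → run H
t=34: ready={C,G} → run C
t=35: ready={C,G} → run C
t=36: ready={C,G} → run C
t=37: ready={C,G} → run C
t=38: ready={C,G} → run C
t=39: ready={G} → run G
t=40: ready={G} → run G
t=41: ready={G} → run G
t=42: (idle)
t=43: (idle)
t=44: (idle)
t=45: (idle)
t=46: (idle)
t=47: (idle)
t=48: (idle)
t=49: (idle)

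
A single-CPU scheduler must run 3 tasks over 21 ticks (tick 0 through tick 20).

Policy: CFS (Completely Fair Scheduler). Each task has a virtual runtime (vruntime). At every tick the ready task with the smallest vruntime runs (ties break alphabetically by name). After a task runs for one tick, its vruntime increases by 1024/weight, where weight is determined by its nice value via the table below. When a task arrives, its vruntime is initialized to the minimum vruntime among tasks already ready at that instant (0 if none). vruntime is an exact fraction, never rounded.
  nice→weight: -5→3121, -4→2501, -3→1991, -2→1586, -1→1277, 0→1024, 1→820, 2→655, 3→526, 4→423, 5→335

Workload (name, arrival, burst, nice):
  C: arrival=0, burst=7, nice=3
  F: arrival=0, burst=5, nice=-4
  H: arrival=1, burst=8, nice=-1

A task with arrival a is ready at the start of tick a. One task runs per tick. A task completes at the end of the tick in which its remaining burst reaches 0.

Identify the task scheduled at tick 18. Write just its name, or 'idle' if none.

running at tick 18 = C

t=0: vr[C=0 F=0] → run C
t=1: vr[C=512/263 F=0 H=0] → run F
t=2: vr[C=512/263 F=1024/2501 H=0] → run H
t=3: vr[C=512/263 F=1024/2501 H=1024/1277] → run F
t=4: vr[C=512/263 F=2048/2501 H=1024/1277] → run H
t=5: vr[C=512/263 F=2048/2501 H=2048/1277] → run F
t=6: vr[C=512/263 F=3072/2501 H=2048/1277] → run F
t=7: vr[C=512/263 F=4096/2501 H=2048/1277] → run H
t=8: vr[C=512/263 F=4096/2501 H=3072/1277] → run F
t=9: vr[C=512/263 H=3072/1277] → run C
t=10: vr[C=1024/263 H=3072/1277] → run H
t=11: vr[C=1024/263 H=4096/1277] → run H
t=12: vr[C=1024/263 H=5120/1277] → run C
t=13: vr[C=1536/263 H=5120/1277] → run H
t=14: vr[C=1536/263 H=6144/1277] → run H
t=15: vr[C=1536/263 H=7168/1277] → run H
t=16: vr[C=1536/263] → run C
t=17: vr[C=2048/263] → run C
t=18: vr[C=2560/263] → run C
t=19: vr[C=3072/263] → run C
t=20: (idle)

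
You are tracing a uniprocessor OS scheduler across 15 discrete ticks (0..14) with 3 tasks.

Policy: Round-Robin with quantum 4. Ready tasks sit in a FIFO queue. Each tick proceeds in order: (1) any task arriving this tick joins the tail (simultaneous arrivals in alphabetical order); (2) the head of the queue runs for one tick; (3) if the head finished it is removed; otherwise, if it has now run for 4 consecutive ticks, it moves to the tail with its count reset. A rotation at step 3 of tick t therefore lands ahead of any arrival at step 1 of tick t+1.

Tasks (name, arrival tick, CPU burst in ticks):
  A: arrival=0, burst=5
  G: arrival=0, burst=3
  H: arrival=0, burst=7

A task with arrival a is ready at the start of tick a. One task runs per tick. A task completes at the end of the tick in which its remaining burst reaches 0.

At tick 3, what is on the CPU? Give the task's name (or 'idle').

running at tick 3 = A

t=0: queue=[A,G,H] q_used=0 → run A
t=1: queue=[A,G,H] q_used=1 → run A
t=2: queue=[A,G,H] q_used=2 → run A
t=3: queue=[A,G,H] q_used=3 → run A
t=4: queue=[G,H,A] q_used=0 → run G
t=5: queue=[G,H,A] q_used=1 → run G
t=6: queue=[G,H,A] q_used=2 → run G
t=7: queue=[H,A] q_used=0 → run H
t=8: queue=[H,A] q_used=1 → run H
t=9: queue=[H,A] q_used=2 → run H
t=10: queue=[H,A] q_used=3 → run H
t=11: queue=[A,H] q_used=0 → run A
t=12: queue=[H] q_used=0 → run H
t=13: queue=[H] q_used=1 → run H
t=14: queue=[H] q_used=2 → run H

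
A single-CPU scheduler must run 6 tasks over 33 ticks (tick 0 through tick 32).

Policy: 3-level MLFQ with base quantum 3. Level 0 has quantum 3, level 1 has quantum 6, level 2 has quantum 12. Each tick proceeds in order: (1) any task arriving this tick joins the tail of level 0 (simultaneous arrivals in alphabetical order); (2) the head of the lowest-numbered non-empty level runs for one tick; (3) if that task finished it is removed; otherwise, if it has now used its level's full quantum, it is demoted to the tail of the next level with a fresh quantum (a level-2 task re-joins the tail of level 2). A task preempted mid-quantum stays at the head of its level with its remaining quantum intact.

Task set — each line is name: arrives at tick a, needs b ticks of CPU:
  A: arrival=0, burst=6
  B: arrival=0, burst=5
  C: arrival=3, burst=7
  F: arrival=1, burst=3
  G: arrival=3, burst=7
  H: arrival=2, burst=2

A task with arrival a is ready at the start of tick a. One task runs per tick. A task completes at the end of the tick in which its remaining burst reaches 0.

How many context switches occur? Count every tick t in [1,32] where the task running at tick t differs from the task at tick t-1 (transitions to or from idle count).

context switches = 10

t=0: L0/L1/L2 = AB/-/- → run A
t=1: L0/L1/L2 = ABF/-/- → run A
t=2: L0/L1/L2 = ABFH/-/- → run A
t=3: L0/L1/L2 = BFHCG/A/- → run B
t=4: L0/L1/L2 = BFHCG/A/- → run B
t=5: L0/L1/L2 = BFHCG/A/- → run B
t=6: L0/L1/L2 = FHCG/AB/- → run F
t=7: L0/L1/L2 = FHCG/AB/- → run F
t=8: L0/L1/L2 = FHCG/AB/- → run F
t=9: L0/L1/L2 = HCG/AB/- → run H
t=10: L0/L1/L2 = HCG/AB/- → run H
t=11: L0/L1/L2 = CG/AB/- → run C
t=12: L0/L1/L2 = CG/AB/- → run C
t=13: L0/L1/L2 = CG/AB/- → run C
t=14: L0/L1/L2 = G/ABC/- → run G
t=15: L0/L1/L2 = G/ABC/- → run G
t=16: L0/L1/L2 = G/ABC/- → run G
t=17: L0/L1/L2 = -/ABCG/- → run A
t=18: L0/L1/L2 = -/ABCG/- → run A
t=19: L0/L1/L2 = -/ABCG/- → run A
t=20: L0/L1/L2 = -/BCG/- → run B
t=21: L0/L1/L2 = -/BCG/- → run B
t=22: L0/L1/L2 = -/CG/- → run C
t=23: L0/L1/L2 = -/CG/- → run C
t=24: L0/L1/L2 = -/CG/- → run C
t=25: L0/L1/L2 = -/CG/- → run C
t=26: L0/L1/L2 = -/G/- → run G
t=27: L0/L1/L2 = -/G/- → run G
t=28: L0/L1/L2 = -/G/- → run G
t=29: L0/L1/L2 = -/G/- → run G
t=30: (idle)
t=31: (idle)
t=32: (idle)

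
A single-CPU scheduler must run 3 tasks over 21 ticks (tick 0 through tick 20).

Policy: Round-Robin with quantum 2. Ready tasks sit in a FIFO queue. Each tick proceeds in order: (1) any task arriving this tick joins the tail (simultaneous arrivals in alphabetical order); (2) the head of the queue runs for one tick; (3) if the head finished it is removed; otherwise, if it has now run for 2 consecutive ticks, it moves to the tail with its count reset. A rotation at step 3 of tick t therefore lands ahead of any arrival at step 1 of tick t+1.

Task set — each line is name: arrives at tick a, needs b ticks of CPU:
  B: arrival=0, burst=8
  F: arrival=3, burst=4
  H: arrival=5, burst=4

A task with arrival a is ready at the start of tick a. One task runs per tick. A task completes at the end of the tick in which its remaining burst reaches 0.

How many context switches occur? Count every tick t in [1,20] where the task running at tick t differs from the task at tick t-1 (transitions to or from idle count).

context switches = 7

t=0: queue=[B] q_used=0 → run B
t=1: queue=[B] q_used=1 → run B
t=2: queue=[B] q_used=0 → run B
t=3: queue=[B,F] q_used=1 → run B
t=4: queue=[F,B] q_used=0 → run F
t=5: queue=[F,B,H] q_used=1 → run F
t=6: queue=[B,H,F] q_used=0 → run B
t=7: queue=[B,H,F] q_used=1 → run B
t=8: queue=[H,F,B] q_used=0 → run H
t=9: queue=[H,F,B] q_used=1 → run H
t=10: queue=[F,B,H] q_used=0 → run F
t=11: queue=[F,B,H] q_used=1 → run F
t=12: queue=[B,H] q_used=0 → run B
t=13: queue=[B,H] q_used=1 → run B
t=14: queue=[H] q_used=0 → run H
t=15: queue=[H] q_used=1 → run H
t=16: (idle)
t=17: (idle)
t=18: (idle)
t=19: (idle)
t=20: (idle)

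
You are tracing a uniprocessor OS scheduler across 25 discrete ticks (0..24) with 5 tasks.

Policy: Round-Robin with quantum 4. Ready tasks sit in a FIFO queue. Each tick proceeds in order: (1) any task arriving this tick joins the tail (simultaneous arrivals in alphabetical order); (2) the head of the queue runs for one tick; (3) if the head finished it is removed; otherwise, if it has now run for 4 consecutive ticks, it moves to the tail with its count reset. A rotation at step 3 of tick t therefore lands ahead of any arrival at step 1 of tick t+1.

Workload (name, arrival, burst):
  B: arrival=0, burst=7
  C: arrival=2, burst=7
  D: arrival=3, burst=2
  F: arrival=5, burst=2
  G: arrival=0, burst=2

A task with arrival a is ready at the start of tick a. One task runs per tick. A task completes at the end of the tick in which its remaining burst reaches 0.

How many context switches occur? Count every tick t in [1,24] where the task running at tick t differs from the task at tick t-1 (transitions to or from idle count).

context switches = 7

t=0: queue=[B,G] q_used=0 → run B
t=1: queue=[B,G] q_used=1 → run B
t=2: queue=[B,G,C] q_used=2 → run B
t=3: queue=[B,G,C,D] q_used=3 → run B
t=4: queue=[G,C,D,B] q_used=0 → run G
t=5: queue=[G,C,D,B,F] q_used=1 → run G
t=6: queue=[C,D,B,F] q_used=0 → run C
t=7: queue=[C,D,B,F] q_used=1 → run C
t=8: queue=[C,D,B,F] q_used=2 → run C
t=9: queue=[C,D,B,F] q_used=3 → run C
t=10: queue=[D,B,F,C] q_used=0 → run D
t=11: queue=[D,B,F,C] q_used=1 → run D
t=12: queue=[B,F,C] q_used=0 → run B
t=13: queue=[B,F,C] q_used=1 → run B
t=14: queue=[B,F,C] q_used=2 → run B
t=15: queue=[F,C] q_used=0 → run F
t=16: queue=[F,C] q_used=1 → run F
t=17: queue=[C] q_used=0 → run C
t=18: queue=[C] q_used=1 → run C
t=19: queue=[C] q_used=2 → run C
t=20: (idle)
t=21: (idle)
t=22: (idle)
t=23: (idle)
t=24: (idle)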